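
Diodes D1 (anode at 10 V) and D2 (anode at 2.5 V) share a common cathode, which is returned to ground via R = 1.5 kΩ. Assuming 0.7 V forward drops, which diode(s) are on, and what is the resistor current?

Only D1 conducts; I_R ≈ 6.2 mA

Assume both conduct. Then node N would need to be at both 10−0.7 = 9.3 V and 2.5−0.7 = 1.8 V, which is impossible.
Assume only D1 conducts: V_N = 10 − 0.7 = 9.3 V, so I_R = 9.3/1.5 = 6.2 mA.
Check D2: its anode-to-cathode voltage is 2.5 − 9.3 = -6.8 V < 0.7 V, so it is off. The assumption is consistent.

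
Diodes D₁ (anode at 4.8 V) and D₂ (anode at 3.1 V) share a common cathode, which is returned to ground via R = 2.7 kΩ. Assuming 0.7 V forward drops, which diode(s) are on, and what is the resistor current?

Only D₁ conducts; I_R ≈ 1.5 mA

Assume both conduct. Then node N would need to be at both 4.8−0.7 = 4.1 V and 3.1−0.7 = 2.4 V, which is impossible.
Assume only D₁ conducts: V_N = 4.8 − 0.7 = 4.1 V, so I_R = 4.1/2.7 = 1.52 mA.
Check D₂: its anode-to-cathode voltage is 3.1 − 4.1 = -1 V < 0.7 V, so it is off. The assumption is consistent.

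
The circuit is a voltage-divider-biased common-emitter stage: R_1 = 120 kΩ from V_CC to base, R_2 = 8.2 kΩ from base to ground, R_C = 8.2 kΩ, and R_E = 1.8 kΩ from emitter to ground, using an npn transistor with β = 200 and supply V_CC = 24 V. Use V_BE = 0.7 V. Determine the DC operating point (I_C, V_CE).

Thevenize the base divider: V_Th = V_CC·R_2/(R_1+R_2) = 24×8.2/128 = 1.54 V, R_Th = R_1‖R_2 = 7.68 kΩ.
Base-emitter loop: V_Th = I_B·R_Th + V_BE + (β+1)I_B·R_E, so I_B = (1.54 − 0.7) / (7.68 + 201×1.8) = 0.00226 mA.
I_C = β·I_B = 200×0.00226 = 0.452 mA, and I_E = (β+1)I_B = 0.454 mA.
V_CE = V_CC − I_C·R_C − I_E·R_E = 24 − 0.452×8.2 − 0.454×1.8 = 19.5 V.
V_CE = 19.5 V > 0.2 V confirms active-region operation.

I_C ≈ 0.45 mA, V_CE ≈ 19 V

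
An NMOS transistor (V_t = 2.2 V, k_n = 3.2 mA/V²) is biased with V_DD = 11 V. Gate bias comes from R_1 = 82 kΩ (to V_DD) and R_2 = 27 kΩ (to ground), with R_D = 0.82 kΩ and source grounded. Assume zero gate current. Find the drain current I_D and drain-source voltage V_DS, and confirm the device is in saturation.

V_G = V_DD·R_2/(R_1+R_2) = 11×27/109 = 2.72 V. With the source grounded, V_GS = V_G = 2.72 V.
Assume saturation: I_D = (k_n/2)(V_GS − V_t)² = (3.2/2)×(2.72 − 2.2)² = 1.6×0.525² = 0.441 mA.
V_DS = V_DD − I_D·R_D = 11 − 0.441×0.82 = 10.6 V.
Saturation requires V_DS ≥ V_GS − V_t = 0.525 V; 10.6 ≥ 0.525 ✓.

I_D ≈ 0.44 mA, V_DS ≈ 11 V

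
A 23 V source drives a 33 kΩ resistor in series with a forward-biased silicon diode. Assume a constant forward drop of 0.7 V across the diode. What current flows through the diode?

KVL around the loop: 23 = V_D + I·R = 0.7 + I × 33 kΩ.
So I = (23 − 0.7) / 33 kΩ = 22.3 / 33 = 0.676 mA.

I ≈ 0.68 mA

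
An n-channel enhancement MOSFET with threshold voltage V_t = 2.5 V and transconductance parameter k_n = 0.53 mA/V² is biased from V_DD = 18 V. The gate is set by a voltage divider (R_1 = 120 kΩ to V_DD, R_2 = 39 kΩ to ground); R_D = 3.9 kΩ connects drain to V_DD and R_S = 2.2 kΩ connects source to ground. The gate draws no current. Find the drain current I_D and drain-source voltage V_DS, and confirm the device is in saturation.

V_G = V_DD·R_2/(R_1+R_2) = 18×39/159 = 4.42 V.
Assume saturation: I_D = (k_n/2)(V_GS − V_t)² with V_GS = V_G − I_D·R_S = 4.42 − 2.2·I_D.
Substituting gives 1.28·I_D² − 3.23·I_D + 0.972 = 0, with roots I_D = 0.349 or 2.17 mA.
The root I_D = 2.17 mA gives V_GS = -0.363 V ≤ V_t, so take I_D = 0.349 mA.
Then V_GS = 3.65 V and V_DS = V_DD − I_D(R_D+R_S) = 18 − 0.349×6.1 = 15.9 V.
Saturation requires V_DS ≥ V_GS − V_t = 1.15 V; 15.9 ≥ 1.15 ✓.

I_D ≈ 0.35 mA, V_DS ≈ 16 V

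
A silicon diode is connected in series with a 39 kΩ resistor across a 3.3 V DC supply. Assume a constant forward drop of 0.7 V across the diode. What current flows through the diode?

KVL around the loop: 3.3 = V_D + I·R = 0.7 + I × 39 kΩ.
So I = (3.3 − 0.7) / 39 kΩ = 2.6 / 39 = 0.0667 mA.

I ≈ 0.067 mA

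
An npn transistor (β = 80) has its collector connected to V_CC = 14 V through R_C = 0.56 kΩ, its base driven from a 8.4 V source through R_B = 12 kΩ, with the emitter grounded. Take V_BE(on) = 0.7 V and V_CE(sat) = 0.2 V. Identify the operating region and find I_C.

saturation; I_C ≈ 25 mA

Assume active: I_B = (8.4 − 0.7)/12 = 0.642 mA, giving I_C = β·I_B = 51.3 mA.
But then V_CE = 14 − 51.3×0.56 = -14.7 V < V_CE(sat) = 0.2 V — impossible in the active region.
So the transistor is saturated. With V_CE = 0.2 V, I_C = (V_CC − 0.2)/R_C = 13.8/0.56 = 24.6 mA.
Check: β·I_B = 51.3 mA > I_C = 24.6 mA, confirming saturation.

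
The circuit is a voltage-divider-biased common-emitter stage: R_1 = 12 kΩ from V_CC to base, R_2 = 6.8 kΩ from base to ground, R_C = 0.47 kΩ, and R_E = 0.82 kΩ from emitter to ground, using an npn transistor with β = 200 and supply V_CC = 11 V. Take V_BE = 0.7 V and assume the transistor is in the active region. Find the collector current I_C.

I_C ≈ 3.9 mA

Thevenize the base divider: V_Th = V_CC·R_2/(R_1+R_2) = 11×6.8/18.8 = 3.98 V, R_Th = R_1‖R_2 = 4.34 kΩ.
Base-emitter loop: V_Th = I_B·R_Th + V_BE + (β+1)I_B·R_E, so I_B = (3.98 − 0.7) / (4.34 + 201×0.82) = 0.0194 mA.
I_C = β·I_B = 200×0.0194 = 3.88 mA, and I_E = (β+1)I_B = 3.9 mA.
V_CE = V_CC − I_C·R_C − I_E·R_E = 11 − 3.88×0.47 − 3.9×0.82 = 5.98 V.
V_CE = 5.98 V > 0.2 V confirms active-region operation.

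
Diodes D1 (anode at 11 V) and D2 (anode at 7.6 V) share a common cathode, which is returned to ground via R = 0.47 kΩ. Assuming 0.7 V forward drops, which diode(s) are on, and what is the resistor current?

Only D1 conducts; I_R ≈ 22 mA

Assume both conduct. Then node N would need to be at both 11−0.7 = 10.3 V and 7.6−0.7 = 6.9 V, which is impossible.
Assume only D1 conducts: V_N = 11 − 0.7 = 10.3 V, so I_R = 10.3/0.47 = 21.9 mA.
Check D2: its anode-to-cathode voltage is 7.6 − 10.3 = -2.7 V < 0.7 V, so it is off. The assumption is consistent.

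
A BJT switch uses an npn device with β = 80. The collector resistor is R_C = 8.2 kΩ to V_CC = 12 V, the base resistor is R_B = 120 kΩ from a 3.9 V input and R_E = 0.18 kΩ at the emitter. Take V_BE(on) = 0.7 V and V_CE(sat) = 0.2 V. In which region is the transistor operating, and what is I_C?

Assume active: I_B = (3.9 − 0.7)/(120 + 81×0.18) = 0.0238 mA, I_C = β·I_B = 1.9 mA.
Then V_CE = 12 − 1.9×8.2 − 1.93×0.18 = -3.94 V < 0.2 V — the active assumption fails.
Re-solve with V_CE = 0.2 V. KCL at the emitter: V_E/R_E = (V_BB−0.7−V_E)/R_B + (V_CC−0.2−V_E)/R_C, giving V_E = 0.258 V.
I_C = (V_CC − 0.2 − V_E)/R_C = (11.8 − 0.258)/8.2 = 1.41 mA.
Check: I_B = (3.2 − 0.258)/120 = 0.0245 mA, and β·I_B = 1.96 mA > I_C, confirming saturation.

saturation; I_C ≈ 1.4 mA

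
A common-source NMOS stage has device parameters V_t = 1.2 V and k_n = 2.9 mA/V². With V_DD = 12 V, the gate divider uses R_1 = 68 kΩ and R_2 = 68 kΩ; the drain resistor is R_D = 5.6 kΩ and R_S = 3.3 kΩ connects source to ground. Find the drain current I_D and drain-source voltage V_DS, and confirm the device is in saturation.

I_D ≈ 1.2 mA, V_DS ≈ 1.5 V

V_G = V_DD·R_2/(R_1+R_2) = 12×68/136 = 6 V.
Assume saturation: I_D = (k_n/2)(V_GS − V_t)² with V_GS = V_G − I_D·R_S = 6 − 3.3·I_D.
Substituting gives 15.8·I_D² − 46.9·I_D + 33.4 = 0, with roots I_D = 1.18 or 1.79 mA.
The root I_D = 1.79 mA gives V_GS = 0.0885 V ≤ V_t, so take I_D = 1.18 mA.
Then V_GS = 2.1 V and V_DS = V_DD − I_D(R_D+R_S) = 12 − 1.18×8.9 = 1.49 V.
Saturation requires V_DS ≥ V_GS − V_t = 0.903 V; 1.49 ≥ 0.903 ✓.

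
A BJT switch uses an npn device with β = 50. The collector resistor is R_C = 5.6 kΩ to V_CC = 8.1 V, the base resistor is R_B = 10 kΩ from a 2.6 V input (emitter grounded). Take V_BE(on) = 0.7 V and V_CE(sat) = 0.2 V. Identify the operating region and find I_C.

Assume active: I_B = (2.6 − 0.7)/10 = 0.19 mA, giving I_C = β·I_B = 9.5 mA.
But then V_CE = 8.1 − 9.5×5.6 = -45.1 V < V_CE(sat) = 0.2 V — impossible in the active region.
So the transistor is saturated. With V_CE = 0.2 V, I_C = (V_CC − 0.2)/R_C = 7.9/5.6 = 1.41 mA.
Check: β·I_B = 9.5 mA > I_C = 1.41 mA, confirming saturation.

saturation; I_C ≈ 1.4 mA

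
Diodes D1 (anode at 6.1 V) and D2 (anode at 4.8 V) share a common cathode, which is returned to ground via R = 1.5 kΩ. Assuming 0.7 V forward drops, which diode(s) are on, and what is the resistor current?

Only D1 conducts; I_R ≈ 3.6 mA

Assume both conduct. Then node N would need to be at both 6.1−0.7 = 5.4 V and 4.8−0.7 = 4.1 V, which is impossible.
Assume only D1 conducts: V_N = 6.1 − 0.7 = 5.4 V, so I_R = 5.4/1.5 = 3.6 mA.
Check D2: its anode-to-cathode voltage is 4.8 − 5.4 = -0.6 V < 0.7 V, so it is off. The assumption is consistent.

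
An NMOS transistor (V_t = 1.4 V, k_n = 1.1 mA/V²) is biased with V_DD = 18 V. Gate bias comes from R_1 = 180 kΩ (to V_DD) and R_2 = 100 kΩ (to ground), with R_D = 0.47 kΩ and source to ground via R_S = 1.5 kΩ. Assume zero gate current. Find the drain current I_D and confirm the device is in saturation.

I_D ≈ 2.1 mA

V_G = V_DD·R_2/(R_1+R_2) = 18×100/280 = 6.43 V.
Assume saturation: I_D = (k_n/2)(V_GS − V_t)² with V_GS = V_G − I_D·R_S = 6.43 − 1.5·I_D.
Substituting gives 1.24·I_D² − 9.3·I_D + 13.9 = 0, with roots I_D = 2.06 or 5.45 mA.
The root I_D = 5.45 mA gives V_GS = -1.75 V ≤ V_t, so take I_D = 2.06 mA.
Then V_GS = 3.34 V and V_DS = V_DD − I_D(R_D+R_S) = 18 − 2.06×1.97 = 13.9 V.
Saturation requires V_DS ≥ V_GS − V_t = 1.94 V; 13.9 ≥ 1.94 ✓.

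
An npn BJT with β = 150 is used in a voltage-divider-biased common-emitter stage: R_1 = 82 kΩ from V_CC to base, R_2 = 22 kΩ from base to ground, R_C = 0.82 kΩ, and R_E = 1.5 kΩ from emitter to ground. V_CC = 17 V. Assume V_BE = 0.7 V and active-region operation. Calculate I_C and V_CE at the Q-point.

I_C ≈ 1.8 mA, V_CE ≈ 13 V

Thevenize the base divider: V_Th = V_CC·R_2/(R_1+R_2) = 17×22/104 = 3.6 V, R_Th = R_1‖R_2 = 17.3 kΩ.
Base-emitter loop: V_Th = I_B·R_Th + V_BE + (β+1)I_B·R_E, so I_B = (3.6 − 0.7) / (17.3 + 151×1.5) = 0.0119 mA.
I_C = β·I_B = 150×0.0119 = 1.78 mA, and I_E = (β+1)I_B = 1.79 mA.
V_CE = V_CC − I_C·R_C − I_E·R_E = 17 − 1.78×0.82 − 1.79×1.5 = 12.8 V.
V_CE = 12.8 V > 0.2 V confirms active-region operation.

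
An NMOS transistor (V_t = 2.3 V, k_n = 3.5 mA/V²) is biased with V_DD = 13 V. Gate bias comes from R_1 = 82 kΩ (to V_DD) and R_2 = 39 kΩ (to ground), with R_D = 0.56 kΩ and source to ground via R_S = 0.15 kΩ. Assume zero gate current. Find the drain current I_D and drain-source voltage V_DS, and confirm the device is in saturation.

I_D ≈ 3.4 mA, V_DS ≈ 11 V

V_G = V_DD·R_2/(R_1+R_2) = 13×39/121 = 4.19 V.
Assume saturation: I_D = (k_n/2)(V_GS − V_t)² with V_GS = V_G − I_D·R_S = 4.19 − 0.15·I_D.
Substituting gives 0.0394·I_D² − 1.99·I_D + 6.25 = 0, with roots I_D = 3.36 or 47.2 mA.
The root I_D = 47.2 mA gives V_GS = -2.9 V ≤ V_t, so take I_D = 3.36 mA.
Then V_GS = 3.69 V and V_DS = V_DD − I_D(R_D+R_S) = 13 − 3.36×0.71 = 10.6 V.
Saturation requires V_DS ≥ V_GS − V_t = 1.39 V; 10.6 ≥ 1.39 ✓.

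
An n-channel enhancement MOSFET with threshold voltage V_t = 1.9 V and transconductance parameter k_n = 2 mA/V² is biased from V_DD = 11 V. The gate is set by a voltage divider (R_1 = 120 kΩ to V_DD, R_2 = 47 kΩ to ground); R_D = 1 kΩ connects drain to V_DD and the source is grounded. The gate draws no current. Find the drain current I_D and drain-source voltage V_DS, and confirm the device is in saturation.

I_D ≈ 1.4 mA, V_DS ≈ 9.6 V

V_G = V_DD·R_2/(R_1+R_2) = 11×47/167 = 3.1 V. With the source grounded, V_GS = V_G = 3.1 V.
Assume saturation: I_D = (k_n/2)(V_GS − V_t)² = (2/2)×(3.1 − 1.9)² = 1×1.2² = 1.43 mA.
V_DS = V_DD − I_D·R_D = 11 − 1.43×1 = 9.57 V.
Saturation requires V_DS ≥ V_GS − V_t = 1.2 V; 9.57 ≥ 1.2 ✓.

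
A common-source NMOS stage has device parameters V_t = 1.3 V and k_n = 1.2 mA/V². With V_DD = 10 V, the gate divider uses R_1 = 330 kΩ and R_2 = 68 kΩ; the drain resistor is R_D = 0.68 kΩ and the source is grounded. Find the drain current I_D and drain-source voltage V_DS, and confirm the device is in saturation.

V_G = V_DD·R_2/(R_1+R_2) = 10×68/398 = 1.71 V. With the source grounded, V_GS = V_G = 1.71 V.
Assume saturation: I_D = (k_n/2)(V_GS − V_t)² = (1.2/2)×(1.71 − 1.3)² = 0.6×0.409² = 0.1 mA.
V_DS = V_DD − I_D·R_D = 10 − 0.1×0.68 = 9.93 V.
Saturation requires V_DS ≥ V_GS − V_t = 0.409 V; 9.93 ≥ 0.409 ✓.

I_D ≈ 0.1 mA, V_DS ≈ 9.9 V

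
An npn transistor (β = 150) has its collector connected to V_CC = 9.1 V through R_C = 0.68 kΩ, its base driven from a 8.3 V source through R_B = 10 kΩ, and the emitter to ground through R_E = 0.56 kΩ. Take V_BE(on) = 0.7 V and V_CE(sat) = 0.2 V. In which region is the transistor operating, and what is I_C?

saturation; I_C ≈ 7 mA

Assume active: I_B = (8.3 − 0.7)/(10 + 151×0.56) = 0.0804 mA, I_C = β·I_B = 12.1 mA.
Then V_CE = 9.1 − 12.1×0.68 − 12.1×0.56 = -5.89 V < 0.2 V — the active assumption fails.
Re-solve with V_CE = 0.2 V. KCL at the emitter: V_E/R_E = (V_BB−0.7−V_E)/R_B + (V_CC−0.2−V_E)/R_C, giving V_E = 4.13 V.
I_C = (V_CC − 0.2 − V_E)/R_C = (8.9 − 4.13)/0.68 = 7.02 mA.
Check: I_B = (7.6 − 4.13)/10 = 0.347 mA, and β·I_B = 52.1 mA > I_C, confirming saturation.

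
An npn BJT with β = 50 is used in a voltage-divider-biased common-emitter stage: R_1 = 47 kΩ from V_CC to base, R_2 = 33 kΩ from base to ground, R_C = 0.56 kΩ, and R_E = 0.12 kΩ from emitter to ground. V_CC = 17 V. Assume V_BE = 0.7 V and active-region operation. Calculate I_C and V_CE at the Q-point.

I_C ≈ 12 mA, V_CE ≈ 8.6 V

Thevenize the base divider: V_Th = V_CC·R_2/(R_1+R_2) = 17×33/80 = 7.01 V, R_Th = R_1‖R_2 = 19.4 kΩ.
Base-emitter loop: V_Th = I_B·R_Th + V_BE + (β+1)I_B·R_E, so I_B = (7.01 − 0.7) / (19.4 + 51×0.12) = 0.247 mA.
I_C = β·I_B = 50×0.247 = 12.4 mA, and I_E = (β+1)I_B = 12.6 mA.
V_CE = V_CC − I_C·R_C − I_E·R_E = 17 − 12.4×0.56 − 12.6×0.12 = 8.56 V.
V_CE = 8.56 V > 0.2 V confirms active-region operation.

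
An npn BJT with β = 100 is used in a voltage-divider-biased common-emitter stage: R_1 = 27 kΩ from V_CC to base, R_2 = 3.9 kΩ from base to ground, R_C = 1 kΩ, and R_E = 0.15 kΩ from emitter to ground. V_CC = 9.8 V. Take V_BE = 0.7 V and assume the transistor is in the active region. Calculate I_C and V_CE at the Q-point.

I_C ≈ 2.9 mA, V_CE ≈ 6.5 V

Thevenize the base divider: V_Th = V_CC·R_2/(R_1+R_2) = 9.8×3.9/30.9 = 1.24 V, R_Th = R_1‖R_2 = 3.41 kΩ.
Base-emitter loop: V_Th = I_B·R_Th + V_BE + (β+1)I_B·R_E, so I_B = (1.24 − 0.7) / (3.41 + 101×0.15) = 0.0289 mA.
I_C = β·I_B = 100×0.0289 = 2.89 mA, and I_E = (β+1)I_B = 2.92 mA.
V_CE = V_CC − I_C·R_C − I_E·R_E = 9.8 − 2.89×1 − 2.92×0.15 = 6.47 V.
V_CE = 6.47 V > 0.2 V confirms active-region operation.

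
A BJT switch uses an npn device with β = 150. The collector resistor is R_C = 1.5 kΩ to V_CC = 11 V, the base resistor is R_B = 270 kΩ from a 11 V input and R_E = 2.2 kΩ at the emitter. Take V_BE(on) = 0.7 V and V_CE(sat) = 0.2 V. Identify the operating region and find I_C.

Assume active. Base-emitter loop: I_B = (V_BB − V_BE)/(R_B + (β+1)R_E) = (11 − 0.7)/(270 + 151×2.2) = 0.0171 mA.
I_C = β·I_B = 150×0.0171 = 2.57 mA.
V_CE = V_CC − I_C·R_C − I_E·R_E = 11 − 2.57×1.5 − 2.58×2.2 = 1.47 V > V_CE(sat), so the active-region assumption holds.

active; I_C ≈ 2.6 mA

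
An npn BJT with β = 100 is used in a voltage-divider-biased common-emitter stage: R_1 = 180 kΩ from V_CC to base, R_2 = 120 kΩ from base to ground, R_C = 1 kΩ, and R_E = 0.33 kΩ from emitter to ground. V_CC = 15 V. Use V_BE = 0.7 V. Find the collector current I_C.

Thevenize the base divider: V_Th = V_CC·R_2/(R_1+R_2) = 15×120/300 = 6 V, R_Th = R_1‖R_2 = 72 kΩ.
Base-emitter loop: V_Th = I_B·R_Th + V_BE + (β+1)I_B·R_E, so I_B = (6 − 0.7) / (72 + 101×0.33) = 0.0503 mA.
I_C = β·I_B = 100×0.0503 = 5.03 mA, and I_E = (β+1)I_B = 5.08 mA.
V_CE = V_CC − I_C·R_C − I_E·R_E = 15 − 5.03×1 − 5.08×0.33 = 8.29 V.
V_CE = 8.29 V > 0.2 V confirms active-region operation.

I_C ≈ 5 mA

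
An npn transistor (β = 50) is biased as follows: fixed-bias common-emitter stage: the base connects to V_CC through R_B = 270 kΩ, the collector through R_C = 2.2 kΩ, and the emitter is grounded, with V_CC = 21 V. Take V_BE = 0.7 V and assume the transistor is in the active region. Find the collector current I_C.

I_C ≈ 3.8 mA

Base loop: V_CC = I_B·R_B + V_BE, so I_B = (21 − 0.7)/270 kΩ = 0.0752 mA.
In the active region I_C = β·I_B = 50 × 0.0752 = 3.76 mA.
Collector loop: V_CE = V_CC − I_C·R_C = 21 − 3.76×2.2 = 12.7 V.
Since V_CE = 12.7 V > V_CE(sat) ≈ 0.2 V, the transistor is in the active region as assumed.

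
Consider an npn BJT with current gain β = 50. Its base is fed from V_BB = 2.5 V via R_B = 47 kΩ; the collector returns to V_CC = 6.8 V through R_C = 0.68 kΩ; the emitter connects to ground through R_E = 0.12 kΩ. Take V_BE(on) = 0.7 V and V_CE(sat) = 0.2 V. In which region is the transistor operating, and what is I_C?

active; I_C ≈ 1.7 mA

Assume active. Base-emitter loop: I_B = (V_BB − V_BE)/(R_B + (β+1)R_E) = (2.5 − 0.7)/(47 + 51×0.12) = 0.0339 mA.
I_C = β·I_B = 50×0.0339 = 1.69 mA.
V_CE = V_CC − I_C·R_C − I_E·R_E = 6.8 − 1.69×0.68 − 1.73×0.12 = 5.44 V > V_CE(sat), so the active-region assumption holds.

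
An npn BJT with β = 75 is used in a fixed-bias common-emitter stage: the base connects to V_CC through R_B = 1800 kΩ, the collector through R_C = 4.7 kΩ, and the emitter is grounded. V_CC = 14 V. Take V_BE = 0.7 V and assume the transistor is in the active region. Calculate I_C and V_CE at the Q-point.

Base loop: V_CC = I_B·R_B + V_BE, so I_B = (14 − 0.7)/1800 kΩ = 0.00739 mA.
In the active region I_C = β·I_B = 75 × 0.00739 = 0.554 mA.
Collector loop: V_CE = V_CC − I_C·R_C = 14 − 0.554×4.7 = 11.4 V.
Since V_CE = 11.4 V > V_CE(sat) ≈ 0.2 V, the transistor is in the active region as assumed.

I_C ≈ 0.55 mA, V_CE ≈ 11 V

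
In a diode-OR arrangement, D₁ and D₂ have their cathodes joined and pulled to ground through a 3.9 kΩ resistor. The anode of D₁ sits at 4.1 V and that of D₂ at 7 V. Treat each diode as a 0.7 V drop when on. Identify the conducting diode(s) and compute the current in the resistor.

Assume both conduct. Then node N would need to be at both 4.1−0.7 = 3.4 V and 7−0.7 = 6.3 V, which is impossible.
Assume only D₂ conducts: V_N = 7 − 0.7 = 6.3 V, so I_R = 6.3/3.9 = 1.62 mA.
Check D₁: its anode-to-cathode voltage is 4.1 − 6.3 = -2.2 V < 0.7 V, so it is off. The assumption is consistent.

Only D₂ conducts; I_R ≈ 1.6 mA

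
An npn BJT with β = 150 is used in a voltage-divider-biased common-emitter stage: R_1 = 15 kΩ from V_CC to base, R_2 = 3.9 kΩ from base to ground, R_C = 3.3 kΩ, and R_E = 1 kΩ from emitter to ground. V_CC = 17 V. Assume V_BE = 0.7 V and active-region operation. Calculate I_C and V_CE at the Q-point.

Thevenize the base divider: V_Th = V_CC·R_2/(R_1+R_2) = 17×3.9/18.9 = 3.51 V, R_Th = R_1‖R_2 = 3.1 kΩ.
Base-emitter loop: V_Th = I_B·R_Th + V_BE + (β+1)I_B·R_E, so I_B = (3.51 − 0.7) / (3.1 + 151×1) = 0.0182 mA.
I_C = β·I_B = 150×0.0182 = 2.73 mA, and I_E = (β+1)I_B = 2.75 mA.
V_CE = V_CC − I_C·R_C − I_E·R_E = 17 − 2.73×3.3 − 2.75×1 = 5.23 V.
V_CE = 5.23 V > 0.2 V confirms active-region operation.

I_C ≈ 2.7 mA, V_CE ≈ 5.2 V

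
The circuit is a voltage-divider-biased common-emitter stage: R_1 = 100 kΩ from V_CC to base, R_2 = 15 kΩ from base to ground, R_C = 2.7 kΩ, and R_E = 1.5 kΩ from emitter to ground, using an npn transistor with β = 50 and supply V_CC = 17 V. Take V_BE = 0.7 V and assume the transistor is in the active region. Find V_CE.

V_CE ≈ 13 V

Thevenize the base divider: V_Th = V_CC·R_2/(R_1+R_2) = 17×15/115 = 2.22 V, R_Th = R_1‖R_2 = 13 kΩ.
Base-emitter loop: V_Th = I_B·R_Th + V_BE + (β+1)I_B·R_E, so I_B = (2.22 − 0.7) / (13 + 51×1.5) = 0.0169 mA.
I_C = β·I_B = 50×0.0169 = 0.847 mA, and I_E = (β+1)I_B = 0.864 mA.
V_CE = V_CC − I_C·R_C − I_E·R_E = 17 − 0.847×2.7 − 0.864×1.5 = 13.4 V.
V_CE = 13.4 V > 0.2 V confirms active-region operation.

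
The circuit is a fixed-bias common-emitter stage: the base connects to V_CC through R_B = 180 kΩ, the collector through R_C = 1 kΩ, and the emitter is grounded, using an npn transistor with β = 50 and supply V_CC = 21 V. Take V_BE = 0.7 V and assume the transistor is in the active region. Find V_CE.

V_CE ≈ 15 V

Base loop: V_CC = I_B·R_B + V_BE, so I_B = (21 − 0.7)/180 kΩ = 0.113 mA.
In the active region I_C = β·I_B = 50 × 0.113 = 5.64 mA.
Collector loop: V_CE = V_CC − I_C·R_C = 21 − 5.64×1 = 15.4 V.
Since V_CE = 15.4 V > V_CE(sat) ≈ 0.2 V, the transistor is in the active region as assumed.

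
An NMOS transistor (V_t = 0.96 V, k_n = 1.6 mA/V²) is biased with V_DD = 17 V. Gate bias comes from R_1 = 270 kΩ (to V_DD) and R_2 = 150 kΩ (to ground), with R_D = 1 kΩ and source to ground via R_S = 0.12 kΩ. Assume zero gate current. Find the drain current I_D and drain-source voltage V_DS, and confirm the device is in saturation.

V_G = V_DD·R_2/(R_1+R_2) = 17×150/420 = 6.07 V.
Assume saturation: I_D = (k_n/2)(V_GS − V_t)² with V_GS = V_G − I_D·R_S = 6.07 − 0.12·I_D.
Substituting gives 0.0115·I_D² − 1.98·I_D + 20.9 = 0, with roots I_D = 11.3 or 161 mA.
The root I_D = 161 mA gives V_GS = -13.2 V ≤ V_t, so take I_D = 11.3 mA.
Then V_GS = 4.72 V and V_DS = V_DD − I_D(R_D+R_S) = 17 − 11.3×1.12 = 4.36 V.
Saturation requires V_DS ≥ V_GS − V_t = 3.76 V; 4.36 ≥ 3.76 ✓.

I_D ≈ 11 mA, V_DS ≈ 4.4 V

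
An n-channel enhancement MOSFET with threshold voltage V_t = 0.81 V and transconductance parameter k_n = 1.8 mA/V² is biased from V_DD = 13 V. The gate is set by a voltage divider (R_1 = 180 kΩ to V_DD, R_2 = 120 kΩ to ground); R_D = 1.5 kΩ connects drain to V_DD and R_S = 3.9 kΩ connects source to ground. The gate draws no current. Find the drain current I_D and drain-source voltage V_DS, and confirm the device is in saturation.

V_G = V_DD·R_2/(R_1+R_2) = 13×120/300 = 5.2 V.
Assume saturation: I_D = (k_n/2)(V_GS − V_t)² with V_GS = V_G − I_D·R_S = 5.2 − 3.9·I_D.
Substituting gives 13.7·I_D² − 31.8·I_D + 17.3 = 0, with roots I_D = 0.873 or 1.45 mA.
The root I_D = 1.45 mA gives V_GS = -0.46 V ≤ V_t, so take I_D = 0.873 mA.
Then V_GS = 1.79 V and V_DS = V_DD − I_D(R_D+R_S) = 13 − 0.873×5.4 = 8.29 V.
Saturation requires V_DS ≥ V_GS − V_t = 0.985 V; 8.29 ≥ 0.985 ✓.

I_D ≈ 0.87 mA, V_DS ≈ 8.3 V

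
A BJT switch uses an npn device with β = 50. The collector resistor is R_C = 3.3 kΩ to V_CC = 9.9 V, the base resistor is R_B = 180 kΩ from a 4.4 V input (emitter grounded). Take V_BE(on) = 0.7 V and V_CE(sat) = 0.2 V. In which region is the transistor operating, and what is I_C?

active; I_C ≈ 1 mA

Assume active. Base-emitter loop: I_B = (V_BB − V_BE)/R_B = (4.4 − 0.7)/180 = 0.0206 mA.
I_C = β·I_B = 50×0.0206 = 1.03 mA.
V_CE = V_CC − I_C·R_C = 9.9 − 1.03×3.3 = 6.51 V > V_CE(sat), so the active-region assumption holds.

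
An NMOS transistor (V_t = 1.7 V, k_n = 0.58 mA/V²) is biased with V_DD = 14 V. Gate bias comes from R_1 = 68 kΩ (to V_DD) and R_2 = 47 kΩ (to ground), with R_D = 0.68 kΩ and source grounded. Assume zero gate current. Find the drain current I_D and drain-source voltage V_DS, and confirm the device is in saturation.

I_D ≈ 4.7 mA, V_DS ≈ 11 V

V_G = V_DD·R_2/(R_1+R_2) = 14×47/115 = 5.72 V. With the source grounded, V_GS = V_G = 5.72 V.
Assume saturation: I_D = (k_n/2)(V_GS − V_t)² = (0.58/2)×(5.72 − 1.7)² = 0.29×4.02² = 4.69 mA.
V_DS = V_DD − I_D·R_D = 14 − 4.69×0.68 = 10.8 V.
Saturation requires V_DS ≥ V_GS − V_t = 4.02 V; 10.8 ≥ 4.02 ✓.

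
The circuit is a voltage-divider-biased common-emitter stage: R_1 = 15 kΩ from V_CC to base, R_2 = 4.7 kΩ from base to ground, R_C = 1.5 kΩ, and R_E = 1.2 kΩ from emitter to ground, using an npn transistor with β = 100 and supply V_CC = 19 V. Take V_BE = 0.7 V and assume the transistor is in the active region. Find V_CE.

Thevenize the base divider: V_Th = V_CC·R_2/(R_1+R_2) = 19×4.7/19.7 = 4.53 V, R_Th = R_1‖R_2 = 3.58 kΩ.
Base-emitter loop: V_Th = I_B·R_Th + V_BE + (β+1)I_B·R_E, so I_B = (4.53 − 0.7) / (3.58 + 101×1.2) = 0.0307 mA.
I_C = β·I_B = 100×0.0307 = 3.07 mA, and I_E = (β+1)I_B = 3.1 mA.
V_CE = V_CC − I_C·R_C − I_E·R_E = 19 − 3.07×1.5 − 3.1×1.2 = 10.7 V.
V_CE = 10.7 V > 0.2 V confirms active-region operation.

V_CE ≈ 11 V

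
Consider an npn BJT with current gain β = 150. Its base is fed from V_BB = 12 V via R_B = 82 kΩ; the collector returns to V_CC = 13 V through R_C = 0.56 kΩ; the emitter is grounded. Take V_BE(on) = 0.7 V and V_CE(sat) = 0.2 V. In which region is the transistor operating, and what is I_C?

active; I_C ≈ 21 mA

Assume active. Base-emitter loop: I_B = (V_BB − V_BE)/R_B = (12 − 0.7)/82 = 0.138 mA.
I_C = β·I_B = 150×0.138 = 20.7 mA.
V_CE = V_CC − I_C·R_C = 13 − 20.7×0.56 = 1.42 V > V_CE(sat), so the active-region assumption holds.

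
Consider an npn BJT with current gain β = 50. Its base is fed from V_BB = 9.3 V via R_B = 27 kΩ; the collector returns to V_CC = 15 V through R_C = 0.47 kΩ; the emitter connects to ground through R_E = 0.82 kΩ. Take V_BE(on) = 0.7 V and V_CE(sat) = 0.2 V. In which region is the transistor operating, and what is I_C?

active; I_C ≈ 6.2 mA

Assume active. Base-emitter loop: I_B = (V_BB − V_BE)/(R_B + (β+1)R_E) = (9.3 − 0.7)/(27 + 51×0.82) = 0.125 mA.
I_C = β·I_B = 50×0.125 = 6.25 mA.
V_CE = V_CC − I_C·R_C − I_E·R_E = 15 − 6.25×0.47 − 6.37×0.82 = 6.84 V > V_CE(sat), so the active-region assumption holds.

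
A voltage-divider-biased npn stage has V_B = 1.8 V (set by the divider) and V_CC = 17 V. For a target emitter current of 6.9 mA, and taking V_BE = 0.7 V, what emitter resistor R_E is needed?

R_E ≈ 0.16 kΩ

V_E = V_B − V_BE = 1.8 − 0.7 = 1.1 V.
R_E = V_E / I_E = 1.1 / 6.9 = 0.159 kΩ.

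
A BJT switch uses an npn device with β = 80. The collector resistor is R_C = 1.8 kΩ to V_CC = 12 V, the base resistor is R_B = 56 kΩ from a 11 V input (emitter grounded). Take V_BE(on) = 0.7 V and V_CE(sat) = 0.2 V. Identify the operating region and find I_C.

saturation; I_C ≈ 6.6 mA

Assume active: I_B = (11 − 0.7)/56 = 0.184 mA, giving I_C = β·I_B = 14.7 mA.
But then V_CE = 12 − 14.7×1.8 = -14.5 V < V_CE(sat) = 0.2 V — impossible in the active region.
So the transistor is saturated. With V_CE = 0.2 V, I_C = (V_CC − 0.2)/R_C = 11.8/1.8 = 6.56 mA.
Check: β·I_B = 14.7 mA > I_C = 6.56 mA, confirming saturation.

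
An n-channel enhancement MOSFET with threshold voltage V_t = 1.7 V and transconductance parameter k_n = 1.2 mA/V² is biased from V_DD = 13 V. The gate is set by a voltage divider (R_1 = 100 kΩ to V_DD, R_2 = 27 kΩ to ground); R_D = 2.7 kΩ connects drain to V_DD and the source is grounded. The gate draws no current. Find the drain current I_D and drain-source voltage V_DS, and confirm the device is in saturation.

V_G = V_DD·R_2/(R_1+R_2) = 13×27/127 = 2.76 V. With the source grounded, V_GS = V_G = 2.76 V.
Assume saturation: I_D = (k_n/2)(V_GS − V_t)² = (1.2/2)×(2.76 − 1.7)² = 0.6×1.06² = 0.679 mA.
V_DS = V_DD − I_D·R_D = 13 − 0.679×2.7 = 11.2 V.
Saturation requires V_DS ≥ V_GS − V_t = 1.06 V; 11.2 ≥ 1.06 ✓.

I_D ≈ 0.68 mA, V_DS ≈ 11 V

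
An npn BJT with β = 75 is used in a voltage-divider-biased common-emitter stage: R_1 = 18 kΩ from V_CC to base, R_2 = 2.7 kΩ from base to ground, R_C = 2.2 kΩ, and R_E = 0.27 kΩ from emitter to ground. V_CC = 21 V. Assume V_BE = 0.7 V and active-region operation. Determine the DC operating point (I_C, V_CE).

Thevenize the base divider: V_Th = V_CC·R_2/(R_1+R_2) = 21×2.7/20.7 = 2.74 V, R_Th = R_1‖R_2 = 2.35 kΩ.
Base-emitter loop: V_Th = I_B·R_Th + V_BE + (β+1)I_B·R_E, so I_B = (2.74 − 0.7) / (2.35 + 76×0.27) = 0.0892 mA.
I_C = β·I_B = 75×0.0892 = 6.69 mA, and I_E = (β+1)I_B = 6.78 mA.
V_CE = V_CC − I_C·R_C − I_E·R_E = 21 − 6.69×2.2 − 6.78×0.27 = 4.46 V.
V_CE = 4.46 V > 0.2 V confirms active-region operation.

I_C ≈ 6.7 mA, V_CE ≈ 4.5 V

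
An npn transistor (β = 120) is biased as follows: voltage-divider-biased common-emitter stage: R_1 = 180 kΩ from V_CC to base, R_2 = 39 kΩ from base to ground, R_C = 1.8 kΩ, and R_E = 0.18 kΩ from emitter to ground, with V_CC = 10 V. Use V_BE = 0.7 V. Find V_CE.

Thevenize the base divider: V_Th = V_CC·R_2/(R_1+R_2) = 10×39/219 = 1.78 V, R_Th = R_1‖R_2 = 32.1 kΩ.
Base-emitter loop: V_Th = I_B·R_Th + V_BE + (β+1)I_B·R_E, so I_B = (1.78 − 0.7) / (32.1 + 121×0.18) = 0.0201 mA.
I_C = β·I_B = 120×0.0201 = 2.41 mA, and I_E = (β+1)I_B = 2.43 mA.
V_CE = V_CC − I_C·R_C − I_E·R_E = 10 − 2.41×1.8 − 2.43×0.18 = 5.23 V.
V_CE = 5.23 V > 0.2 V confirms active-region operation.

V_CE ≈ 5.2 V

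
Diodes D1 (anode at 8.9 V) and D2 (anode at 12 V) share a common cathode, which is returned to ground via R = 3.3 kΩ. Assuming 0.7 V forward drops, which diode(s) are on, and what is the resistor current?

Only D2 conducts; I_R ≈ 3.4 mA

Assume both conduct. Then node N would need to be at both 8.9−0.7 = 8.2 V and 12−0.7 = 11.3 V, which is impossible.
Assume only D2 conducts: V_N = 12 − 0.7 = 11.3 V, so I_R = 11.3/3.3 = 3.42 mA.
Check D1: its anode-to-cathode voltage is 8.9 − 11.3 = -2.4 V < 0.7 V, so it is off. The assumption is consistent.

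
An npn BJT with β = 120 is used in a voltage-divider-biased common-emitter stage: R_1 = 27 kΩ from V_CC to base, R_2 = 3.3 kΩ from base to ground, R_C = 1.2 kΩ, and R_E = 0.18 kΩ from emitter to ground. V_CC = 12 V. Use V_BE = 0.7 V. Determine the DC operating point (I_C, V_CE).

Thevenize the base divider: V_Th = V_CC·R_2/(R_1+R_2) = 12×3.3/30.3 = 1.31 V, R_Th = R_1‖R_2 = 2.94 kΩ.
Base-emitter loop: V_Th = I_B·R_Th + V_BE + (β+1)I_B·R_E, so I_B = (1.31 − 0.7) / (2.94 + 121×0.18) = 0.0246 mA.
I_C = β·I_B = 120×0.0246 = 2.95 mA, and I_E = (β+1)I_B = 2.97 mA.
V_CE = V_CC − I_C·R_C − I_E·R_E = 12 − 2.95×1.2 − 2.97×0.18 = 7.93 V.
V_CE = 7.93 V > 0.2 V confirms active-region operation.

I_C ≈ 2.9 mA, V_CE ≈ 7.9 V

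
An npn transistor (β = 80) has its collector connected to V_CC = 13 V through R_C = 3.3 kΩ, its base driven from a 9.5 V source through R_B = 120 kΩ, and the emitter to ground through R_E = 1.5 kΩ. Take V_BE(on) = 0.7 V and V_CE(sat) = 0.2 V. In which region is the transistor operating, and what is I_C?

Assume active: I_B = (9.5 − 0.7)/(120 + 81×1.5) = 0.0364 mA, I_C = β·I_B = 2.92 mA.
Then V_CE = 13 − 2.92×3.3 − 2.95×1.5 = -1.05 V < 0.2 V — the active assumption fails.
Re-solve with V_CE = 0.2 V. KCL at the emitter: V_E/R_E = (V_BB−0.7−V_E)/R_B + (V_CC−0.2−V_E)/R_C, giving V_E = 4.04 V.
I_C = (V_CC − 0.2 − V_E)/R_C = (12.8 − 4.04)/3.3 = 2.65 mA.
Check: I_B = (8.8 − 4.04)/120 = 0.0397 mA, and β·I_B = 3.17 mA > I_C, confirming saturation.

saturation; I_C ≈ 2.7 mA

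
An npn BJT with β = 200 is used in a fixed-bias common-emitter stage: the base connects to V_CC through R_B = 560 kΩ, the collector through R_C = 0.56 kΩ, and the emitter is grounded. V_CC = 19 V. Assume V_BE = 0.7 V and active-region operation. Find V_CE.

Base loop: V_CC = I_B·R_B + V_BE, so I_B = (19 − 0.7)/560 kΩ = 0.0327 mA.
In the active region I_C = β·I_B = 200 × 0.0327 = 6.54 mA.
Collector loop: V_CE = V_CC − I_C·R_C = 19 − 6.54×0.56 = 15.3 V.
Since V_CE = 15.3 V > V_CE(sat) ≈ 0.2 V, the transistor is in the active region as assumed.

V_CE ≈ 15 V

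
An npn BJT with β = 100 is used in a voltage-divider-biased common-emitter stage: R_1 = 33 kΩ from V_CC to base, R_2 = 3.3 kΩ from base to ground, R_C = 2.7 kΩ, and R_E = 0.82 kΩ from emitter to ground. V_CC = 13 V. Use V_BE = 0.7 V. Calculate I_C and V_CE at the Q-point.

Thevenize the base divider: V_Th = V_CC·R_2/(R_1+R_2) = 13×3.3/36.3 = 1.18 V, R_Th = R_1‖R_2 = 3 kΩ.
Base-emitter loop: V_Th = I_B·R_Th + V_BE + (β+1)I_B·R_E, so I_B = (1.18 − 0.7) / (3 + 101×0.82) = 0.00561 mA.
I_C = β·I_B = 100×0.00561 = 0.561 mA, and I_E = (β+1)I_B = 0.567 mA.
V_CE = V_CC − I_C·R_C − I_E·R_E = 13 − 0.561×2.7 − 0.567×0.82 = 11 V.
V_CE = 11 V > 0.2 V confirms active-region operation.

I_C ≈ 0.56 mA, V_CE ≈ 11 V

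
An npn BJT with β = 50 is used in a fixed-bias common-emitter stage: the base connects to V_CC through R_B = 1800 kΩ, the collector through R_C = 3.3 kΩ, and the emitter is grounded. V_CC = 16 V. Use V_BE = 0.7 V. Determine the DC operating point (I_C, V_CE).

I_C ≈ 0.43 mA, V_CE ≈ 15 V

Base loop: V_CC = I_B·R_B + V_BE, so I_B = (16 − 0.7)/1800 kΩ = 0.0085 mA.
In the active region I_C = β·I_B = 50 × 0.0085 = 0.425 mA.
Collector loop: V_CE = V_CC − I_C·R_C = 16 − 0.425×3.3 = 14.6 V.
Since V_CE = 14.6 V > V_CE(sat) ≈ 0.2 V, the transistor is in the active region as assumed.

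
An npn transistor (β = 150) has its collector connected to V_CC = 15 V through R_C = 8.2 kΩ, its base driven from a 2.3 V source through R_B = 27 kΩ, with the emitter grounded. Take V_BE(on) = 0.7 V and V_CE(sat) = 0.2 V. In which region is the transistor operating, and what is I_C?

saturation; I_C ≈ 1.8 mA

Assume active: I_B = (2.3 − 0.7)/27 = 0.0593 mA, giving I_C = β·I_B = 8.89 mA.
But then V_CE = 15 − 8.89×8.2 = -57.9 V < V_CE(sat) = 0.2 V — impossible in the active region.
So the transistor is saturated. With V_CE = 0.2 V, I_C = (V_CC − 0.2)/R_C = 14.8/8.2 = 1.8 mA.
Check: β·I_B = 8.89 mA > I_C = 1.8 mA, confirming saturation.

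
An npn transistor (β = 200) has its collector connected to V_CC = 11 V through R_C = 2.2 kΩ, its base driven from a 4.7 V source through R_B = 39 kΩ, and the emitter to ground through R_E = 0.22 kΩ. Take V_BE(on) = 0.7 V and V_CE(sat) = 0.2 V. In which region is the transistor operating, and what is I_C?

Assume active: I_B = (4.7 − 0.7)/(39 + 201×0.22) = 0.0481 mA, I_C = β·I_B = 9.61 mA.
Then V_CE = 11 − 9.61×2.2 − 9.66×0.22 = -12.3 V < 0.2 V — the active assumption fails.
Re-solve with V_CE = 0.2 V. KCL at the emitter: V_E/R_E = (V_BB−0.7−V_E)/R_B + (V_CC−0.2−V_E)/R_C, giving V_E = 0.997 V.
I_C = (V_CC − 0.2 − V_E)/R_C = (10.8 − 0.997)/2.2 = 4.46 mA.
Check: I_B = (4 − 0.997)/39 = 0.077 mA, and β·I_B = 15.4 mA > I_C, confirming saturation.

saturation; I_C ≈ 4.5 mA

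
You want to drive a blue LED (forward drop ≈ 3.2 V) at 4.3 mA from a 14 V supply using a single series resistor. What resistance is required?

R ≈ 2.5 kΩ

The resistor drops V_S − V_D = 14 − 3.2 = 10.8 V at 4.3 mA.
R = 10.8 V / 4.3 mA = 2.51 kΩ.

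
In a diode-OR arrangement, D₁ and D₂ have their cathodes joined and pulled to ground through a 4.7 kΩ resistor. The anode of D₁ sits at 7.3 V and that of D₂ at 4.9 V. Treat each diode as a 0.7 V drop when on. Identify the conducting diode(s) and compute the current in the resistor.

Only D₁ conducts; I_R ≈ 1.4 mA

Assume both conduct. Then node N would need to be at both 7.3−0.7 = 6.6 V and 4.9−0.7 = 4.2 V, which is impossible.
Assume only D₁ conducts: V_N = 7.3 − 0.7 = 6.6 V, so I_R = 6.6/4.7 = 1.4 mA.
Check D₂: its anode-to-cathode voltage is 4.9 − 6.6 = -1.7 V < 0.7 V, so it is off. The assumption is consistent.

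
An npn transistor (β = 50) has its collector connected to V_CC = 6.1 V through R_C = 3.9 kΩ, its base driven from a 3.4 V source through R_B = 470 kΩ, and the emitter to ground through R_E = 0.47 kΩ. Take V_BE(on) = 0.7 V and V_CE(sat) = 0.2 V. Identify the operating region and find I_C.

Assume active. Base-emitter loop: I_B = (V_BB − V_BE)/(R_B + (β+1)R_E) = (3.4 − 0.7)/(470 + 51×0.47) = 0.00547 mA.
I_C = β·I_B = 50×0.00547 = 0.273 mA.
V_CE = V_CC − I_C·R_C − I_E·R_E = 6.1 − 0.273×3.9 − 0.279×0.47 = 4.9 V > V_CE(sat), so the active-region assumption holds.

active; I_C ≈ 0.27 mA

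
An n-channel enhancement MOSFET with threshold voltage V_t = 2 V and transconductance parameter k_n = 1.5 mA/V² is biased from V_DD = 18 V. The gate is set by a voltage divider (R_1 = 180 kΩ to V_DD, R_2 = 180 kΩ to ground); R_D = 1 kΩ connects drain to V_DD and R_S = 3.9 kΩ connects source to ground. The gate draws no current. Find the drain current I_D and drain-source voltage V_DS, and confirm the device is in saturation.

V_G = V_DD·R_2/(R_1+R_2) = 18×180/360 = 9 V.
Assume saturation: I_D = (k_n/2)(V_GS − V_t)² with V_GS = V_G − I_D·R_S = 9 − 3.9·I_D.
Substituting gives 11.4·I_D² − 41.9·I_D + 36.8 = 0, with roots I_D = 1.44 or 2.24 mA.
The root I_D = 2.24 mA gives V_GS = 0.273 V ≤ V_t, so take I_D = 1.44 mA.
Then V_GS = 3.39 V and V_DS = V_DD − I_D(R_D+R_S) = 18 − 1.44×4.9 = 10.9 V.
Saturation requires V_DS ≥ V_GS − V_t = 1.39 V; 10.9 ≥ 1.39 ✓.

I_D ≈ 1.4 mA, V_DS ≈ 11 V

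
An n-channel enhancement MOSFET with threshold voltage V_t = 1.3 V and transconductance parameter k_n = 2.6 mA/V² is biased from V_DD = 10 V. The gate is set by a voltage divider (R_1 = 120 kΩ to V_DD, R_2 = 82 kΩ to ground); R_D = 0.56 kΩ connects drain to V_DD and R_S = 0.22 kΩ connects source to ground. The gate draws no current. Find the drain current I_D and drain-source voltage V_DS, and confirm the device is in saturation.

V_G = V_DD·R_2/(R_1+R_2) = 10×82/202 = 4.06 V.
Assume saturation: I_D = (k_n/2)(V_GS − V_t)² with V_GS = V_G − I_D·R_S = 4.06 − 0.22·I_D.
Substituting gives 0.0629·I_D² − 2.58·I_D + 9.9 = 0, with roots I_D = 4.29 or 36.7 mA.
The root I_D = 36.7 mA gives V_GS = -4.01 V ≤ V_t, so take I_D = 4.29 mA.
Then V_GS = 3.12 V and V_DS = V_DD − I_D(R_D+R_S) = 10 − 4.29×0.78 = 6.66 V.
Saturation requires V_DS ≥ V_GS − V_t = 1.82 V; 6.66 ≥ 1.82 ✓.

I_D ≈ 4.3 mA, V_DS ≈ 6.7 V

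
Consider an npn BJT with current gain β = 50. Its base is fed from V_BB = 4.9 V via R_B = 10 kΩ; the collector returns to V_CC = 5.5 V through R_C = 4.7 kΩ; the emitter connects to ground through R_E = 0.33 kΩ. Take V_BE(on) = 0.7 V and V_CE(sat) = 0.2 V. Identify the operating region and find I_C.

saturation; I_C ≈ 1 mA

Assume active: I_B = (4.9 − 0.7)/(10 + 51×0.33) = 0.157 mA, I_C = β·I_B = 7.83 mA.
Then V_CE = 5.5 − 7.83×4.7 − 7.98×0.33 = -33.9 V < 0.2 V — the active assumption fails.
Re-solve with V_CE = 0.2 V. KCL at the emitter: V_E/R_E = (V_BB−0.7−V_E)/R_B + (V_CC−0.2−V_E)/R_C, giving V_E = 0.463 V.
I_C = (V_CC − 0.2 − V_E)/R_C = (5.3 − 0.463)/4.7 = 1.03 mA.
Check: I_B = (4.2 − 0.463)/10 = 0.374 mA, and β·I_B = 18.7 mA > I_C, confirming saturation.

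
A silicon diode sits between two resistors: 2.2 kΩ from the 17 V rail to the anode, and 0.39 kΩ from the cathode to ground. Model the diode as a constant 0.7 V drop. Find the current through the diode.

The two resistors are in series with the diode, so KVL gives 17 = I·2.2 + 0.7 + I·0.39.
I = (17 − 0.7) / (2.2 + 0.39) kΩ = 16.3 / 2.59 = 6.29 mA.

I ≈ 6.3 mA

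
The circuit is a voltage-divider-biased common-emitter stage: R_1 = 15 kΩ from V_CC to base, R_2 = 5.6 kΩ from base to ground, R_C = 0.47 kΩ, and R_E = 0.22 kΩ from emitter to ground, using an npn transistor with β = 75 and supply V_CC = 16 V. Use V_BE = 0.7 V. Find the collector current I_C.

I_C ≈ 13 mA

Thevenize the base divider: V_Th = V_CC·R_2/(R_1+R_2) = 16×5.6/20.6 = 4.35 V, R_Th = R_1‖R_2 = 4.08 kΩ.
Base-emitter loop: V_Th = I_B·R_Th + V_BE + (β+1)I_B·R_E, so I_B = (4.35 − 0.7) / (4.08 + 76×0.22) = 0.175 mA.
I_C = β·I_B = 75×0.175 = 13.2 mA, and I_E = (β+1)I_B = 13.3 mA.
V_CE = V_CC − I_C·R_C − I_E·R_E = 16 − 13.2×0.47 − 13.3×0.22 = 6.88 V.
V_CE = 6.88 V > 0.2 V confirms active-region operation.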